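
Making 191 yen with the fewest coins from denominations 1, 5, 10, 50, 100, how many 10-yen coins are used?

191 = 1×100 + 1×50 + 4×10 + 1×1
Count of 10: 4

4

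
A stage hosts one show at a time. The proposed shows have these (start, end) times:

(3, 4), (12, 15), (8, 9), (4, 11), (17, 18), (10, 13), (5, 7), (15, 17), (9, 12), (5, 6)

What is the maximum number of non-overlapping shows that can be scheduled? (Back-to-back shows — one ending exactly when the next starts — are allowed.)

Order by finish time; keep every interval that doesn't clash with the previous kept one.
By end time: (3,4), (5,6), (5,7), (8,9), (4,11), (9,12), (10,13), (12,15), (15,17), (17,18).
Pick (3,4); next start ≥ 4 → (5,6); next start ≥ 6 → (8,9); next start ≥ 9 → (9,12); next start ≥ 12 → (12,15); next start ≥ 15 → (15,17); next start ≥ 17 → (17,18).
Selected 7 shows.

7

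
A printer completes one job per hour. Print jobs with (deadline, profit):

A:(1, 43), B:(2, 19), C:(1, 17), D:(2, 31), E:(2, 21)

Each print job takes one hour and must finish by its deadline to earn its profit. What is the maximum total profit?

74

Sort by profit descending; place each in the latest free slot ≤ its deadline.
Profit order: A=43 D=31 E=21 B=19 C=17
Assign: A→slot 1, D→slot 2, E skipped, B skipped, C skipped.
Slots: [1:A] [2:D]
Profit = 43 + 31 = 74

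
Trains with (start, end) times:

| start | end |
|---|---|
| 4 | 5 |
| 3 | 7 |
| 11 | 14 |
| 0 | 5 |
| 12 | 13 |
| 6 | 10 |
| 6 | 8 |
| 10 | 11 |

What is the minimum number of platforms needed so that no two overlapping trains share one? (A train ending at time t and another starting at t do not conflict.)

3

Count concurrent intervals with a sweep; the peak is the room count.
Events (time:±→running): 0:+→1 3:+→2 4:+→3 … peak 3.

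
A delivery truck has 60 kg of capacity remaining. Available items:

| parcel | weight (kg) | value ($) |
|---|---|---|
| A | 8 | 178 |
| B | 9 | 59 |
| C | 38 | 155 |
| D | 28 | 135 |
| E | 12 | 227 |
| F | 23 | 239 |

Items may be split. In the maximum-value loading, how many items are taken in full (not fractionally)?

Ratios (sorted): A 22.25, E 18.92, F 10.39, B 6.56, D 4.82, C 4.08
take A (8 @ 178); take E (12 @ 227); take F (23 @ 239); take B (9 @ 59); take 8/28 of D → 38.57. Capacity used 60/60.
4 item(s) taken whole; one partial (take 8/28 of D).

4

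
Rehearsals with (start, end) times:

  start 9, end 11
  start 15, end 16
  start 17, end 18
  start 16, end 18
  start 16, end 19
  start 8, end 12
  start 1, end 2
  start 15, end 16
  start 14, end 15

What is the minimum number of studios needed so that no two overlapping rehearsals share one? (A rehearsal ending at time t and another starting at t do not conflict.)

The answer is the maximum number of intervals overlapping at any instant.
starts: [1, 8, 9, 14, 15, 15, 16, 16, 17]
ends:   [2, 11, 12, 15, 16, 16, 18, 18, 19]
s1→1 e2→0 s8→1 s9→2 e11→1 e12→0 s14→1 e15→0 s15→1 s15→2 e16→1 e16→0 s16→1 s16→2 s17→3  — peak 3.

3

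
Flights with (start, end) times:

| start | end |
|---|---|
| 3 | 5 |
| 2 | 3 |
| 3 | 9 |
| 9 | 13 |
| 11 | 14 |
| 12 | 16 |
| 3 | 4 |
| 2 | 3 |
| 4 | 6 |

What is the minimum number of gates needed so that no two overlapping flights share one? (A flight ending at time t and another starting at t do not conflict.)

3

The answer is the maximum number of intervals overlapping at any instant.
Events (time:±→running): 2:+→1 2:+→2 3:-→1 3:-→0 3:+→1 3:+→2 3:+→3 … peak 3.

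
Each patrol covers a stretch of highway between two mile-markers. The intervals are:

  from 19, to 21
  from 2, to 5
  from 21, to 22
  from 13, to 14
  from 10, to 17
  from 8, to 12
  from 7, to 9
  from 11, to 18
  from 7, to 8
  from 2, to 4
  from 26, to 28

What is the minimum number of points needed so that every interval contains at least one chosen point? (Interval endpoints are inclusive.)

5

Sorted: [2,4] [2,5] [7,8] [7,9] [8,12] [13,14] [10,17] [11,18] [19,21] [21,22] [26,28]
{[2,4],[2,5]} hit by 4; {[7,8],[7,9],[8,12]} hit by 8; {[13,14],[10,17],[11,18]} hit by 14; {[19,21],[21,22]} hit by 21; {[26,28]} hit by 28.
Points: 4, 8, 14, 21, 28 (5 total).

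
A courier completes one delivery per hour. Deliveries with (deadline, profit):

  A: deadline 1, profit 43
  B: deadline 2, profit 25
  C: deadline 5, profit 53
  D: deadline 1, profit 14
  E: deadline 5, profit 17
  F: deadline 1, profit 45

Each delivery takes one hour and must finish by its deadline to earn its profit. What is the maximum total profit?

140

Take jobs in profit order; each goes to the latest open slot no later than its deadline.
Profit order: C=53 F=45 A=43 B=25 E=17 D=14
Assign: C→slot 5, F→slot 1, A skipped, B→slot 2, E→slot 4, D skipped.
Slots: [1:F] [2:B] [4:E] [5:C]
Profit = 45 + 25 + 17 + 53 = 140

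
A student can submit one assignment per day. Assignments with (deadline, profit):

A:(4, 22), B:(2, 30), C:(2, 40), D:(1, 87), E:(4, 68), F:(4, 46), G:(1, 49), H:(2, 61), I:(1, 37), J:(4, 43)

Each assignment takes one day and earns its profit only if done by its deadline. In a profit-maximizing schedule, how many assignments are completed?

4

By profit: D(d1,87), E(d4,68), H(d2,61), G(d1,49), F(d4,46), J(d4,43), C(d2,40), I(d1,37), B(d2,30), A(d4,22)
D→slot 1; E→slot 4; H→slot 2; G skipped; F→slot 3; J skipped; C skipped; I skipped; B skipped; A skipped.
4 of 10 scheduled.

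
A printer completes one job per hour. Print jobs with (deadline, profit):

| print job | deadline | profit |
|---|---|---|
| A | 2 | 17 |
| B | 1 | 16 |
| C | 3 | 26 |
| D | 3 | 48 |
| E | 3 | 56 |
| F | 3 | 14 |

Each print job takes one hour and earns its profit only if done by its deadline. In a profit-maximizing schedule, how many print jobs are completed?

3

By profit: E(d3,56), D(d3,48), C(d3,26), A(d2,17), B(d1,16), F(d3,14)
E→slot 3; D→slot 2; C→slot 1; A skipped; B skipped; F skipped.
3 of 6 scheduled.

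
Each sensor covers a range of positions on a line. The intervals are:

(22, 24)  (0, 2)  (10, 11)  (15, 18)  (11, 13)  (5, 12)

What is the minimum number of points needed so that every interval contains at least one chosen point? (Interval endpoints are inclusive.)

Sort by right endpoint; whenever an interval is uncovered, place a point at its right end.
By right end: [0,2]  [10,11]  [5,12]  [11,13]  [15,18]  [22,24]
[0,2] uncovered → point at 2; [10,11] uncovered → point at 11; [15,18] uncovered → point at 18; [22,24] uncovered → point at 24.
Points: 2, 11, 18, 24 (4 total).

4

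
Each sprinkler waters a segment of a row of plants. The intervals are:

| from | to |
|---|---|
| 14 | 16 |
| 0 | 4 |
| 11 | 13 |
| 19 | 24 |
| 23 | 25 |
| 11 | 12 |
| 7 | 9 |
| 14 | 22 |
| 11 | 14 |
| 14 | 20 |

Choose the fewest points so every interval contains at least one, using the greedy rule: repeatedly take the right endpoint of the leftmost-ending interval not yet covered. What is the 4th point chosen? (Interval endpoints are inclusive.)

By right end: [0,4]  [7,9]  [11,12]  [11,13]  [11,14]  [14,16]  [14,20]  [14,22]  [19,24]  [23,25]
[0,4] uncovered → point at 4; [7,9] uncovered → point at 9; [11,12] uncovered → point at 12; [14,16] uncovered → point at 16; [19,24] uncovered → point at 24.
Points: 4, 9, 12, 16, 24 (5 total).

16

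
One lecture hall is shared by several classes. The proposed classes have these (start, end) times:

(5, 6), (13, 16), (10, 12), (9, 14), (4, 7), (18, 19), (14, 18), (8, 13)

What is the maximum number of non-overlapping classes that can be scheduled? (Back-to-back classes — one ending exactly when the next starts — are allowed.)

By end time: (5,6), (4,7), (10,12), (8,13), (9,14), (13,16), (14,18), (18,19).
Pick (5,6); next start ≥ 6 → (10,12); next start ≥ 12 → (13,16); next start ≥ 16 → (18,19).
Selected 4 classes.

4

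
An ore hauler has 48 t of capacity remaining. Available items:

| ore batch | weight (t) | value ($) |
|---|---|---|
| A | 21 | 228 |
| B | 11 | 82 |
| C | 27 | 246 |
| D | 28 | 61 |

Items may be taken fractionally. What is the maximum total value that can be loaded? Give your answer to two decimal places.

474.00

Sort by value per unit weight and fill in that order.
Ratios (sorted): A 10.86, C 9.11, B 7.45, D 2.18
take A (21 @ 228); take C (27 @ 246). Capacity used 48/48.
Total value = 474.00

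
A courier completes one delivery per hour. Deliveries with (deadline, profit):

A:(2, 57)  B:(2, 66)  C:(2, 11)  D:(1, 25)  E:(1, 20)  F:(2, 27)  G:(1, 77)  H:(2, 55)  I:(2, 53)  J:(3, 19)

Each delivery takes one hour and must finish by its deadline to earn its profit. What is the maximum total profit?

162

Profit order: G=77 B=66 A=57 H=55 I=53 F=27 D=25 E=20 J=19 C=11
Assign: G→slot 1, B→slot 2, A skipped, H skipped, I skipped, F skipped, D skipped, E skipped, J→slot 3, C skipped.
Slots: [1:G] [2:B] [3:J]
Profit = 77 + 66 + 19 = 162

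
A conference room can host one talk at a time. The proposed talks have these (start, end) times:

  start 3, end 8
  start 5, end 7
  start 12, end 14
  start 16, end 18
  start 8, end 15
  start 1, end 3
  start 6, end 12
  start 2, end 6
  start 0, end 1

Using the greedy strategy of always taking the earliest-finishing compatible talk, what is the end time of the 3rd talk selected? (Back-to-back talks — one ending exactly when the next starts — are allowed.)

Order by finish time; keep every interval that doesn't clash with the previous kept one.
By end time: (0,1), (1,3), (2,6), (5,7), (3,8), (6,12), (12,14), (8,15), (16,18).
Pick (0,1); next start ≥ 1 → (1,3); next start ≥ 3 → (5,7); next start ≥ 7 → (12,14); next start ≥ 14 → (16,18).
Selected: (0,1) (1,3) (5,7) (12,14) (16,18)

7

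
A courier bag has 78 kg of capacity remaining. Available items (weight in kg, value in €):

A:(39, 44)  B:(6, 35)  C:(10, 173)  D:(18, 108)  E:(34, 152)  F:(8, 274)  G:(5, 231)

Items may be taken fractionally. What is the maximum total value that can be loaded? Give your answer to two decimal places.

Ratios (sorted): G 46.20, F 34.25, C 17.30, D 6.00, B 5.83, E 4.47, A 1.13
take G (5 @ 231); take F (8 @ 274); take C (10 @ 173); take D (18 @ 108); take B (6 @ 35); take 31/34 of E → 138.59. Capacity used 78/78.
Total value = 959.59

959.59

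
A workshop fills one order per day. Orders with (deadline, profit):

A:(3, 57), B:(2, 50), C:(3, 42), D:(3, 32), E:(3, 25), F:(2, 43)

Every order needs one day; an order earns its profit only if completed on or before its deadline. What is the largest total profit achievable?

Take jobs in profit order; each goes to the latest open slot no later than its deadline.
Profit order: A=57 B=50 F=43 C=42 D=32 E=25
Assign: A→slot 3, B→slot 2, F→slot 1, C skipped, D skipped, E skipped.
Slots: [1:F] [2:B] [3:A]
Profit = 43 + 50 + 57 = 150

150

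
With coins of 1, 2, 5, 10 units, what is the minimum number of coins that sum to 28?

5

28 − 2×10→8 − 1×5→3 − 1×2→1 − 1×1→0
Total coins = 2 + 1 + 1 + 1 = 5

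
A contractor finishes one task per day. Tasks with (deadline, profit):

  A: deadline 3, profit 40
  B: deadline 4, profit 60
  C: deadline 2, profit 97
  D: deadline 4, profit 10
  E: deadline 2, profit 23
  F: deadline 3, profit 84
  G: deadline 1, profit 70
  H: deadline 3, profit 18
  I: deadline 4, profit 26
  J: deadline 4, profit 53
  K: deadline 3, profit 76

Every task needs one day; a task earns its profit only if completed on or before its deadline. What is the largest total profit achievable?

317

Take jobs in profit order; each goes to the latest open slot no later than its deadline.
Profit order: C=97 F=84 K=76 G=70 B=60 J=53 A=40 I=26 E=23 H=18 D=10
Assign: C→slot 2, F→slot 3, K→slot 1, G skipped, B→slot 4, J skipped, A skipped, I skipped, E skipped, H skipped, D skipped.
Slots: [1:K] [2:C] [3:F] [4:B]
Profit = 76 + 97 + 84 + 60 = 317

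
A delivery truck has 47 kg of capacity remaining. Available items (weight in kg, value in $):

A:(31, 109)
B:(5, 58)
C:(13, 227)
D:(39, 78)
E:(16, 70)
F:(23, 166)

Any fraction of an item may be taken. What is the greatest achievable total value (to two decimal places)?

477.25

Sort by value per unit weight and fill in that order.
Ratios (sorted): C 17.46, B 11.60, F 7.22, E 4.38, A 3.52, D 2.00
take C (13 @ 227); take B (5 @ 58); take F (23 @ 166); take 6/16 of E → 26.25. Capacity used 47/47.
Total value = 477.25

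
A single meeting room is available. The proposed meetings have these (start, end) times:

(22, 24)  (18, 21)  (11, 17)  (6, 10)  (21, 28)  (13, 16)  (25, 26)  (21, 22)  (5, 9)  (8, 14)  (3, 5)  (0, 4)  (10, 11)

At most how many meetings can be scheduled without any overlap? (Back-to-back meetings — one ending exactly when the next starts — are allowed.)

8

Order by finish time; keep every interval that doesn't clash with the previous kept one.
By end time: (0,4), (3,5), (5,9), (6,10), (10,11), (8,14), (13,16), (11,17), (18,21), (21,22), (22,24), (25,26), (21,28).
Pick (0,4); next start ≥ 4 → (5,9); next start ≥ 9 → (10,11); next start ≥ 11 → (13,16); next start ≥ 16 → (18,21); next start ≥ 21 → (21,22); next start ≥ 22 → (22,24); next start ≥ 24 → (25,26).
Selected 8 meetings.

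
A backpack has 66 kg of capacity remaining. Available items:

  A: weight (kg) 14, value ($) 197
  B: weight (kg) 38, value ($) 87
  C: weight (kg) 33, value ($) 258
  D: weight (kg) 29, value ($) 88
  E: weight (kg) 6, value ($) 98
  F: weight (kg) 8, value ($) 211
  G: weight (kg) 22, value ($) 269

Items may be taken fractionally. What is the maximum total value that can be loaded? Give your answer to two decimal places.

900.09

Greedy by value/weight ratio, highest first.
Order: F (211/8=26.38) > E (98/6=16.33) > A (197/14=14.07) > G (269/22=12.23) > C (258/33=7.82) > D (88/29=3.03) > B (87/38=2.29)
Fill: take F (8 @ 211) → take E (6 @ 98) → take A (14 @ 197) → take G (22 @ 269) → take 16/33 of C → 125.09; 66/66 used.
Total value = 900.09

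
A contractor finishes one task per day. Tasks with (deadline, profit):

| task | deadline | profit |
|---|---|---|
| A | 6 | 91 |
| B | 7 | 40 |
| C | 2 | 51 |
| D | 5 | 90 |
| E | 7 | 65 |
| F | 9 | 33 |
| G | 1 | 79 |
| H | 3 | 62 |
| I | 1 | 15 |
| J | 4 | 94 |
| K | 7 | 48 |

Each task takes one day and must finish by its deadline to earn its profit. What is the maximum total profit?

565

Profit order: J=94 A=91 D=90 G=79 E=65 H=62 C=51 K=48 B=40 F=33 I=15
Assign: J→slot 4, A→slot 6, D→slot 5, G→slot 1, E→slot 7, H→slot 3, C→slot 2, K skipped, B skipped, F→slot 9, I skipped.
Slots: [1:G] [2:C] [3:H] [4:J] [5:D] [6:A] [7:E] [9:F]
Profit = 79 + 51 + 62 + 94 + 90 + 91 + 65 + 33 = 565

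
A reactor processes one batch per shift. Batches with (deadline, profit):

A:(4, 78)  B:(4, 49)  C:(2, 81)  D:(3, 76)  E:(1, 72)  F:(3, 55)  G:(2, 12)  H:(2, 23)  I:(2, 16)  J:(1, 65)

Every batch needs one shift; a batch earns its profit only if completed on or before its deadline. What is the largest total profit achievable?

307

Take jobs in profit order; each goes to the latest open slot no later than its deadline.
By profit: C(d2,81), A(d4,78), D(d3,76), E(d1,72), J(d1,65), F(d3,55), B(d4,49), H(d2,23), I(d2,16), G(d2,12)
C→slot 2; A→slot 4; D→slot 3; E→slot 1; J skipped; F skipped; B skipped; H skipped; I skipped; G skipped.
Profit = 72 + 81 + 76 + 78 = 307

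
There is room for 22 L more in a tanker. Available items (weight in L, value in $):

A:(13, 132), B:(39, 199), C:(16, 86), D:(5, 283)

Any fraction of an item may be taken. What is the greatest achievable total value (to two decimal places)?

Ratios (sorted): D 56.60, A 10.15, C 5.38, B 5.10
take D (5 @ 283); take A (13 @ 132); take 4/16 of C → 21.50. Capacity used 22/22.
Total value = 436.50

436.50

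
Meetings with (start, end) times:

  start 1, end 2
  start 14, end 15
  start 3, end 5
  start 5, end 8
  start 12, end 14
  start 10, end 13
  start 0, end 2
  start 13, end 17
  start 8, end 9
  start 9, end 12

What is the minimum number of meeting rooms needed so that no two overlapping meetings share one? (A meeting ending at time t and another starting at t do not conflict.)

The answer is the maximum number of intervals overlapping at any instant.
Events (time:±→running): 0:+→1 1:+→2 … peak 2.

2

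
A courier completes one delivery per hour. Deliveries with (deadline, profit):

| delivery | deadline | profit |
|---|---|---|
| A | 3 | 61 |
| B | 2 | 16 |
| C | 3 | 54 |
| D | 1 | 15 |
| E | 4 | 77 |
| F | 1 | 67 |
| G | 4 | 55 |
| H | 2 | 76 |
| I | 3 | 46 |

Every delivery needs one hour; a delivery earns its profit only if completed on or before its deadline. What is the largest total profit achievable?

281

Take jobs in profit order; each goes to the latest open slot no later than its deadline.
By profit: E(d4,77), H(d2,76), F(d1,67), A(d3,61), G(d4,55), C(d3,54), I(d3,46), B(d2,16), D(d1,15)
E→slot 4; H→slot 2; F→slot 1; A→slot 3; G skipped; C skipped; I skipped; B skipped; D skipped.
Profit = 67 + 76 + 61 + 77 = 281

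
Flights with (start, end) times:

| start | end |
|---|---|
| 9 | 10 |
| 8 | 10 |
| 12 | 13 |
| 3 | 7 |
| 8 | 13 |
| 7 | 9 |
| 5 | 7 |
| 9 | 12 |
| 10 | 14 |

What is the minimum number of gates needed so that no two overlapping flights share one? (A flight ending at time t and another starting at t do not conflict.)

Count concurrent intervals with a sweep; the peak is the room count.
starts: [3, 5, 7, 8, 8, 9, 9, 10, 12]
ends:   [7, 7, 9, 10, 10, 12, 13, 13, 14]
s3→1 s5→2 e7→1 e7→0 s7→1 s8→2 s8→3 e9→2 s9→3 s9→4  — peak 4.

4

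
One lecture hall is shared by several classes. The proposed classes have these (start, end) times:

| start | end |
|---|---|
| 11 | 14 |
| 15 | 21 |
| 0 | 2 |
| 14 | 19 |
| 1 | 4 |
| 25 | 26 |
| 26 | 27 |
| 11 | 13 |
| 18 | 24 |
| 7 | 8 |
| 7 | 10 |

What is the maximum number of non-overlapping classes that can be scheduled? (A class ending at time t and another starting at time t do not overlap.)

Sort by end time and greedily take each interval whose start is ≥ the last chosen end.
Sorted by end: (0,2)  (1,4)  (7,8)  (7,10)  (11,13)  (11,14)  (14,19)  (15,21)  (18,24)  (25,26)  (26,27)
take (0,2); take (7,8); skip (7,10); take (11,13); take (14,19); skip (18,24); take (25,26); take (26,27).
Selected 6 classes.

6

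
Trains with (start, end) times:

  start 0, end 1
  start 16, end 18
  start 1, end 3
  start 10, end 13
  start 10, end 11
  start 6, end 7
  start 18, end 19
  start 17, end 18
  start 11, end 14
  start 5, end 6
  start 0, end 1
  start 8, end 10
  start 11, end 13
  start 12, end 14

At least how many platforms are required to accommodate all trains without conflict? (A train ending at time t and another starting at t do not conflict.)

4

Count concurrent intervals with a sweep; the peak is the room count.
starts: [0, 0, 1, 5, 6, 8, 10, 10, 11, 11, 12, 16, 17, 18]
ends:   [1, 1, 3, 6, 7, 10, 11, 13, 13, 14, 14, 18, 18, 19]
s0→1 s0→2 e1→1 e1→0 s1→1 e3→0 s5→1 e6→0 s6→1 e7→0 s8→1 e10→0 s10→1 s10→2 e11→1 s11→2 s11→3 s12→4  — peak 4.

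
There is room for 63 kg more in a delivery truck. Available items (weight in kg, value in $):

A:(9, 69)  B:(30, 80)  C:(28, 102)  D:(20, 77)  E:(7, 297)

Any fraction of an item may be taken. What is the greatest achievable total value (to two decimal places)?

Sort by value per unit weight and fill in that order.
Order: E (297/7=42.43) > A (69/9=7.67) > D (77/20=3.85) > C (102/28=3.64) > B (80/30=2.67)
Fill: take E (7 @ 297) → take A (9 @ 69) → take D (20 @ 77) → take 27/28 of C → 98.36; 63/63 used.
Total value = 541.36

541.36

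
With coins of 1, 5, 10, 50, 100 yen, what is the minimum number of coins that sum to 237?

Use the largest denomination that fits, subtract, and repeat.
237 = 2×100 + 3×10 + 1×5 + 2×1
Total coins = 2 + 3 + 1 + 2 = 8

8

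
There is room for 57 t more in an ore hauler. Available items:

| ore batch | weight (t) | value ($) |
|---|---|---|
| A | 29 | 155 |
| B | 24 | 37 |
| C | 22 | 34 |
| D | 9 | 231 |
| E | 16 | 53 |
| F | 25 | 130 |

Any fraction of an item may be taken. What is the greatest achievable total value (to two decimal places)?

484.80

Greedy by value/weight ratio, highest first.
Ratios (sorted): D 25.67, A 5.34, F 5.20, E 3.31, C 1.55, B 1.54
take D (9 @ 231); take A (29 @ 155); take 19/25 of F → 98.80. Capacity used 57/57.
Total value = 484.80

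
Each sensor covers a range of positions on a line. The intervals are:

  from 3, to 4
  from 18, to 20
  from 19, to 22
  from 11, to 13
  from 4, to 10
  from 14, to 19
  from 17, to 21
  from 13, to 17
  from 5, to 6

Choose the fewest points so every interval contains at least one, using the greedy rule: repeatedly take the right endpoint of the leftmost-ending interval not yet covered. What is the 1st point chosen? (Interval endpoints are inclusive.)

By right end: [3,4]  [5,6]  [4,10]  [11,13]  [13,17]  [14,19]  [18,20]  [17,21]  [19,22]
[3,4] uncovered → point at 4; [5,6] uncovered → point at 6; [11,13] uncovered → point at 13; [14,19] uncovered → point at 19.
Points: 4, 6, 13, 19 (4 total).

4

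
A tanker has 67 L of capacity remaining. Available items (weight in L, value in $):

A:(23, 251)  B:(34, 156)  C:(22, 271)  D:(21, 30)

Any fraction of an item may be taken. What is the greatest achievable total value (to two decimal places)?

Greedy by value/weight ratio, highest first.
Order: C (271/22=12.32) > A (251/23=10.91) > B (156/34=4.59) > D (30/21=1.43)
Fill: take C (22 @ 271) → take A (23 @ 251) → take 22/34 of B → 100.94; 67/67 used.
Total value = 622.94

622.94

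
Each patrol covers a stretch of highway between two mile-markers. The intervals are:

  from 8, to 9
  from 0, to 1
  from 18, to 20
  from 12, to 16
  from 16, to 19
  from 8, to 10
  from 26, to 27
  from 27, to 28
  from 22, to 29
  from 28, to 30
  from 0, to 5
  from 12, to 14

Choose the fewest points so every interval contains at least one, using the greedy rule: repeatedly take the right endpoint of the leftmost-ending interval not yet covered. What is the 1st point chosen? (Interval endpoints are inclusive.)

1

Sort by right endpoint; whenever an interval is uncovered, place a point at its right end.
Sorted: [0,1] [0,5] [8,9] [8,10] [12,14] [12,16] [16,19] [18,20] [26,27] [27,28] [22,29] [28,30]
{[0,1],[0,5]} hit by 1; {[8,9],[8,10]} hit by 9; {[12,14],[12,16]} hit by 14; {[16,19],[18,20]} hit by 19; {[26,27],[27,28],[22,29]} hit by 27; {[28,30]} hit by 30.
Points: 1, 9, 14, 19, 27, 30 (6 total).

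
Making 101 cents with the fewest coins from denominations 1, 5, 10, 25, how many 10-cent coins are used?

0

Greedy: take as many of the largest coin as possible, then repeat with the remainder.
101 − 4×25→1 − 1×1→0
Count of 10: 0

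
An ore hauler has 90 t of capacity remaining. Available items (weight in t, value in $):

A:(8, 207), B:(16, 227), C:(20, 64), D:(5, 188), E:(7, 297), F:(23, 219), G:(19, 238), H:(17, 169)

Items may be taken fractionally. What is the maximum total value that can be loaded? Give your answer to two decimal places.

1497.39

Ratios (sorted): E 42.43, D 37.60, A 25.88, B 14.19, G 12.53, H 9.94, F 9.52, C 3.20
take E (7 @ 297); take D (5 @ 188); take A (8 @ 207); take B (16 @ 227); take G (19 @ 238); take H (17 @ 169); take 18/23 of F → 171.39. Capacity used 90/90.
Total value = 1497.39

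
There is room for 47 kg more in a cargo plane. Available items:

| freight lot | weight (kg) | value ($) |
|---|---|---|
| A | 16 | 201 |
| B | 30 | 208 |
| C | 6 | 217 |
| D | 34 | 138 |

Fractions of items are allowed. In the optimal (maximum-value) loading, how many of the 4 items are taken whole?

2

Order: C (217/6=36.17) > A (201/16=12.56) > B (208/30=6.93) > D (138/34=4.06)
Fill: take C (6 @ 217) → take A (16 @ 201) → take 25/30 of B → 173.33; 47/47 used.
2 item(s) taken whole; one partial (take 25/30 of B).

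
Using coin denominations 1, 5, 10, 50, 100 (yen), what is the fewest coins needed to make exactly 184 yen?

184 = 1×100 + 1×50 + 3×10 + 4×1
Total coins = 1 + 1 + 3 + 4 = 9

9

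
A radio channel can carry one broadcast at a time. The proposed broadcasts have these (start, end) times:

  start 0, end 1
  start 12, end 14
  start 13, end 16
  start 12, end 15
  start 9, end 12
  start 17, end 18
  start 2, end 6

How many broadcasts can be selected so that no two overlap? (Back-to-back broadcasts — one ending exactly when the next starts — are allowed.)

Sort by end time and greedily take each interval whose start is ≥ the last chosen end.
By end time: (0,1), (2,6), (9,12), (12,14), (12,15), (13,16), (17,18).
Pick (0,1); next start ≥ 1 → (2,6); next start ≥ 6 → (9,12); next start ≥ 12 → (12,14); next start ≥ 14 → (17,18).
Selected 5 broadcasts.

5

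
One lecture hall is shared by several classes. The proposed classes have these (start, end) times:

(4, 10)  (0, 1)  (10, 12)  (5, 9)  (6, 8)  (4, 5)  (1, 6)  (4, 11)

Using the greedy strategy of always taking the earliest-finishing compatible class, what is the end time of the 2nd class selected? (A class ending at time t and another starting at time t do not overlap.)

By end time: (0,1), (4,5), (1,6), (6,8), (5,9), (4,10), (4,11), (10,12).
Pick (0,1); next start ≥ 1 → (4,5); next start ≥ 5 → (6,8); next start ≥ 8 → (10,12).
Selected: (0,1) (4,5) (6,8) (10,12)

5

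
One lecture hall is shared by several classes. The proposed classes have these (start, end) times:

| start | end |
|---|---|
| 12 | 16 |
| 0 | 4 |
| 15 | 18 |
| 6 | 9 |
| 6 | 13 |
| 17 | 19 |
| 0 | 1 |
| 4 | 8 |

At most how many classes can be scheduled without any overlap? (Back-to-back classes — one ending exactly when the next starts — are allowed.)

Sorted by end: (0,1)  (0,4)  (4,8)  (6,9)  (6,13)  (12,16)  (15,18)  (17,19)
take (0,1); take (4,8); skip (6,13); take (12,16); take (17,19).
Selected 4 classes.

4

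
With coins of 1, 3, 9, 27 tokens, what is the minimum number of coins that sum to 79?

Greedy: take as many of the largest coin as possible, then repeat with the remainder.
79 − 2×27→25 − 2×9→7 − 2×3→1 − 1×1→0
Total coins = 2 + 2 + 2 + 1 = 7

7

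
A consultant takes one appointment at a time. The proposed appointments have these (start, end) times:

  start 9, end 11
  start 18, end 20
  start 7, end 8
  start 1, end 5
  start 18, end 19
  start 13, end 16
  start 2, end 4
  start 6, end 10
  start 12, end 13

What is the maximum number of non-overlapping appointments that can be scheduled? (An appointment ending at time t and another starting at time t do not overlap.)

6

Sort by end time and greedily take each interval whose start is ≥ the last chosen end.
By end time: (2,4), (1,5), (7,8), (6,10), (9,11), (12,13), (13,16), (18,19), (18,20).
Pick (2,4); next start ≥ 4 → (7,8); next start ≥ 8 → (9,11); next start ≥ 11 → (12,13); next start ≥ 13 → (13,16); next start ≥ 16 → (18,19).
Selected 6 appointments.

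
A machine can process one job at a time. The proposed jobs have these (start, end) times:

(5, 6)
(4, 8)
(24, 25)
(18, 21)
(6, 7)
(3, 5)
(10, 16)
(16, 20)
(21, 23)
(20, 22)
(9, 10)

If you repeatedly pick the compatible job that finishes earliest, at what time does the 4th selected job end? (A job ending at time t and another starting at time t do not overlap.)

Sorted by end: (3,5)  (5,6)  (6,7)  (4,8)  (9,10)  (10,16)  (16,20)  (18,21)  (20,22)  (21,23)  (24,25)
take (3,5); take (5,6); take (6,7); take (9,10); take (10,16); take (16,20); take (20,22); take (24,25).
Selected: (3,5) (5,6) (6,7) (9,10) (10,16) (16,20) (20,22) (24,25)

10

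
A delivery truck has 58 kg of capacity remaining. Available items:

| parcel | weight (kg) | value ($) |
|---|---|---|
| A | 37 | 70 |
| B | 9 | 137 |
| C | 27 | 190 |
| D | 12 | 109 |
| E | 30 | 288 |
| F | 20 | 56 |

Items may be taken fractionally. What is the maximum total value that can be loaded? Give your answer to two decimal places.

583.26

Ratios (sorted): B 15.22, E 9.60, D 9.08, C 7.04, F 2.80, A 1.89
take B (9 @ 137); take E (30 @ 288); take D (12 @ 109); take 7/27 of C → 49.26. Capacity used 58/58.
Total value = 583.26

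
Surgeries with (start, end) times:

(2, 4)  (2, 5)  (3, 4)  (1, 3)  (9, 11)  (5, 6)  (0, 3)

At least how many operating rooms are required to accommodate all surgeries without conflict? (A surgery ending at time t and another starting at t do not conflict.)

Count concurrent intervals with a sweep; the peak is the room count.
Events (time:±→running): 0:+→1 1:+→2 2:+→3 2:+→4 … peak 4.

4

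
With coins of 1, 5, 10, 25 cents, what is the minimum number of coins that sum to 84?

8

Use the largest denomination that fits, subtract, and repeat.
84 − 3×25→9 − 1×5→4 − 4×1→0
Total coins = 3 + 1 + 4 = 8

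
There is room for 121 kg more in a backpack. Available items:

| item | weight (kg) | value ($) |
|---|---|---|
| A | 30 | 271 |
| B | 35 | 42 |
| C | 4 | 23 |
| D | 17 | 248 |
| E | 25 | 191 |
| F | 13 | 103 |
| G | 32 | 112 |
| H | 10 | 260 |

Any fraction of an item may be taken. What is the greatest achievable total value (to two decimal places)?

Ratios (sorted): H 26.00, D 14.59, A 9.03, F 7.92, E 7.64, C 5.75, G 3.50, B 1.20
take H (10 @ 260); take D (17 @ 248); take A (30 @ 271); take F (13 @ 103); take E (25 @ 191); take C (4 @ 23); take 22/32 of G → 77.00. Capacity used 121/121.
Total value = 1173.00

1173.00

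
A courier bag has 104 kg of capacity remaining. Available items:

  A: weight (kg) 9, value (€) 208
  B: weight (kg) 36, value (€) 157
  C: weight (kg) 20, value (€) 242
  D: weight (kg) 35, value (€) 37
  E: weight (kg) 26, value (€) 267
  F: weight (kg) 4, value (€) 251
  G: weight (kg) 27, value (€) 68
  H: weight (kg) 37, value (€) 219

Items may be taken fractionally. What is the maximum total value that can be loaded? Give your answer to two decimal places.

1221.89

Order: F (251/4=62.75) > A (208/9=23.11) > C (242/20=12.10) > E (267/26=10.27) > H (219/37=5.92) > B (157/36=4.36) > G (68/27=2.52) > D (37/35=1.06)
Fill: take F (4 @ 251) → take A (9 @ 208) → take C (20 @ 242) → take E (26 @ 267) → take H (37 @ 219) → take 8/36 of B → 34.89; 104/104 used.
Total value = 1221.89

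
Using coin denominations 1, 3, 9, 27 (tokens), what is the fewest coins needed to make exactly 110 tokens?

Use the largest denomination that fits, subtract, and repeat.
110 = 4×27 + 2×1
Total coins = 4 + 2 = 6

6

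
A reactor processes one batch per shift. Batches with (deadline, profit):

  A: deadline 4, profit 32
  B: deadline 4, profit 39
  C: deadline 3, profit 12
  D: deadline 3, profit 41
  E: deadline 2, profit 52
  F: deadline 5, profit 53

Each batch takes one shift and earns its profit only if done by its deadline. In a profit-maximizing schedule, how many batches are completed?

Take jobs in profit order; each goes to the latest open slot no later than its deadline.
Profit order: F=53 E=52 D=41 B=39 A=32 C=12
Assign: F→slot 5, E→slot 2, D→slot 3, B→slot 4, A→slot 1, C skipped.
Slots: [1:A] [2:E] [3:D] [4:B] [5:F]
5 of 6 scheduled.

5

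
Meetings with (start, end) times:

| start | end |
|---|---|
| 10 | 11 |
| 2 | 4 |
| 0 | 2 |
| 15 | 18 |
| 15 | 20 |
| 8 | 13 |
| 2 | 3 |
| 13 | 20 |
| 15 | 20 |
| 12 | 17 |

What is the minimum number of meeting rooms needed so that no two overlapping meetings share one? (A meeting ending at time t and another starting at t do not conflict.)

5

The answer is the maximum number of intervals overlapping at any instant.
starts: [0, 2, 2, 8, 10, 12, 13, 15, 15, 15]
ends:   [2, 3, 4, 11, 13, 17, 18, 20, 20, 20]
s0→1 e2→0 s2→1 s2→2 e3→1 e4→0 s8→1 s10→2 e11→1 s12→2 e13→1 s13→2 s15→3 s15→4 s15→5  — peak 5.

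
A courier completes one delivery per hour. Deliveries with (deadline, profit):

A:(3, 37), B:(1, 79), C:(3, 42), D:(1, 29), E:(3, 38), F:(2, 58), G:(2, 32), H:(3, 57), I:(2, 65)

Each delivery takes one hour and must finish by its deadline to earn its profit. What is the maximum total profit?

Take jobs in profit order; each goes to the latest open slot no later than its deadline.
By profit: B(d1,79), I(d2,65), F(d2,58), H(d3,57), C(d3,42), E(d3,38), A(d3,37), G(d2,32), D(d1,29)
B→slot 1; I→slot 2; F skipped; H→slot 3; C skipped; E skipped; A skipped; G skipped; D skipped.
Profit = 79 + 65 + 57 = 201

201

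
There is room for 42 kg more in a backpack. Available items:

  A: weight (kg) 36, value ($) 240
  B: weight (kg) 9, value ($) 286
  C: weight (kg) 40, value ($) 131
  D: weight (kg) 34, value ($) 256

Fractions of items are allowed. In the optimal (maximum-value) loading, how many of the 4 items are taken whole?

Sort by value per unit weight and fill in that order.
Ratios (sorted): B 31.78, D 7.53, A 6.67, C 3.27
take B (9 @ 286); take 33/34 of D → 248.47. Capacity used 42/42.
1 item(s) taken whole; one partial (take 33/34 of D).

1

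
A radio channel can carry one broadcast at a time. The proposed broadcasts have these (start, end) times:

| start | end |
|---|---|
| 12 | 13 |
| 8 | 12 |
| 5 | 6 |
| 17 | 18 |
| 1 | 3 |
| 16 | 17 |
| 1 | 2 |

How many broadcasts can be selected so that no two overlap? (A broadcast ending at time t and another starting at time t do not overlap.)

6

Sorted by end: (1,2)  (1,3)  (5,6)  (8,12)  (12,13)  (16,17)  (17,18)
take (1,2); take (5,6); take (8,12); take (12,13); take (16,17); take (17,18).
Selected 6 broadcasts.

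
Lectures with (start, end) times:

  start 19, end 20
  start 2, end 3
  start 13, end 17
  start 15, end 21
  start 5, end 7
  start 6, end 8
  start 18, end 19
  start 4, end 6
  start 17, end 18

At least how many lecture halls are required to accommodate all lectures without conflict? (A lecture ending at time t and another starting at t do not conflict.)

2

The answer is the maximum number of intervals overlapping at any instant.
Events (time:±→running): 2:+→1 3:-→0 4:+→1 5:+→2 … peak 2.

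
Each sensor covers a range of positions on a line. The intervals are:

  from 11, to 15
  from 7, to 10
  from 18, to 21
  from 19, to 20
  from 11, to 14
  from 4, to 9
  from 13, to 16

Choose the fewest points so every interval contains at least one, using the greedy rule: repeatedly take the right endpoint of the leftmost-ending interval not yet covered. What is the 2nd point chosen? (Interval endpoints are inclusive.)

Sort by right endpoint; whenever an interval is uncovered, place a point at its right end.
Sorted: [4,9] [7,10] [11,14] [11,15] [13,16] [19,20] [18,21]
{[4,9],[7,10]} hit by 9; {[11,14],[11,15],[13,16]} hit by 14; {[19,20],[18,21]} hit by 20.
Points: 9, 14, 20 (3 total).

14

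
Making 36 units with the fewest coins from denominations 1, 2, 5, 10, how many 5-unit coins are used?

1

Use the largest denomination that fits, subtract, and repeat.
36 − 3×10→6 − 1×5→1 − 1×1→0
Count of 5: 1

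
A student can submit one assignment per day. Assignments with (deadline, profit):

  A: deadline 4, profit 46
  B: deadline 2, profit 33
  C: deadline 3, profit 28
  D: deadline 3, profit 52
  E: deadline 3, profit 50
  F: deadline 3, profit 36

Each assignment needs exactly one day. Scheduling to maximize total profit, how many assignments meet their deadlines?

By profit: D(d3,52), E(d3,50), A(d4,46), F(d3,36), B(d2,33), C(d3,28)
D→slot 3; E→slot 2; A→slot 4; F→slot 1; B skipped; C skipped.
4 of 6 scheduled.

4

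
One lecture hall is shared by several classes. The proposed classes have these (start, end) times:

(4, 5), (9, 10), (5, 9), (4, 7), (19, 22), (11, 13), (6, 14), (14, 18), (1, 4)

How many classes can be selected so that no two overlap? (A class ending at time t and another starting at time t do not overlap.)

Order by finish time; keep every interval that doesn't clash with the previous kept one.
Sorted by end: (1,4)  (4,5)  (4,7)  (5,9)  (9,10)  (11,13)  (6,14)  (14,18)  (19,22)
take (1,4); take (4,5); take (5,9); take (9,10); take (11,13); skip (6,14); take (14,18); take (19,22).
Selected 7 classes.

7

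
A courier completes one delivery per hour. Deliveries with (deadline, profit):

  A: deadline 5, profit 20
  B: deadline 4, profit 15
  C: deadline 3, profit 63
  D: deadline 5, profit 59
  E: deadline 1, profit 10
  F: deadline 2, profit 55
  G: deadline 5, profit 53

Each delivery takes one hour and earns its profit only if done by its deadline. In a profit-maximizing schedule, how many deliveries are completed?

Take jobs in profit order; each goes to the latest open slot no later than its deadline.
By profit: C(d3,63), D(d5,59), F(d2,55), G(d5,53), A(d5,20), B(d4,15), E(d1,10)
C→slot 3; D→slot 5; F→slot 2; G→slot 4; A→slot 1; B skipped; E skipped.
5 of 7 scheduled.

5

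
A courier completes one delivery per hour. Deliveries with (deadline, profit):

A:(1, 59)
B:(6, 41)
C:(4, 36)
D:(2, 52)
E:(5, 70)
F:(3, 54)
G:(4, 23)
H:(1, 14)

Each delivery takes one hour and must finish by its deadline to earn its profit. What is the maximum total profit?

312

By profit: E(d5,70), A(d1,59), F(d3,54), D(d2,52), B(d6,41), C(d4,36), G(d4,23), H(d1,14)
E→slot 5; A→slot 1; F→slot 3; D→slot 2; B→slot 6; C→slot 4; G skipped; H skipped.
Profit = 59 + 52 + 54 + 36 + 70 + 41 = 312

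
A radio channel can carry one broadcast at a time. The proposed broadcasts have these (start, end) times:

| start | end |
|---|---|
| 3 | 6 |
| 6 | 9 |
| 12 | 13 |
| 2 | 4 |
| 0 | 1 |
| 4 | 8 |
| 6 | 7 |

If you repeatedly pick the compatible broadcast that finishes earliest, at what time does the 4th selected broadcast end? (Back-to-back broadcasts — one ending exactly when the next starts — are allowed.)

13

Sorted by end: (0,1)  (2,4)  (3,6)  (6,7)  (4,8)  (6,9)  (12,13)
take (0,1); take (2,4); take (6,7); skip (4,8); skip (6,9); take (12,13).
Selected: (0,1) (2,4) (6,7) (12,13)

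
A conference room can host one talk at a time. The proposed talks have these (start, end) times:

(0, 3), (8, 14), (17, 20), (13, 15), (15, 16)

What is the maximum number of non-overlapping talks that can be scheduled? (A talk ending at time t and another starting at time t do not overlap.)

Order by finish time; keep every interval that doesn't clash with the previous kept one.
By end time: (0,3), (8,14), (13,15), (15,16), (17,20).
Pick (0,3); next start ≥ 3 → (8,14); next start ≥ 14 → (15,16); next start ≥ 16 → (17,20).
Selected 4 talks.

4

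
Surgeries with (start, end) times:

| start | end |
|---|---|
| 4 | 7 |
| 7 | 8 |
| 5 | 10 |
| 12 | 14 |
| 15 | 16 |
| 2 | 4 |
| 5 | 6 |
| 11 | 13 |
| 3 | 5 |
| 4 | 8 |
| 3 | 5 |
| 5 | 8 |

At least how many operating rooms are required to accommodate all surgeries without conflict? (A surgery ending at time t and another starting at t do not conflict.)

5

Count concurrent intervals with a sweep; the peak is the room count.
starts: [2, 3, 3, 4, 4, 5, 5, 5, 7, 11, 12, 15]
ends:   [4, 5, 5, 6, 7, 8, 8, 8, 10, 13, 14, 16]
s2→1 s3→2 s3→3 e4→2 s4→3 s4→4 e5→3 e5→2 s5→3 s5→4 s5→5  — peak 5.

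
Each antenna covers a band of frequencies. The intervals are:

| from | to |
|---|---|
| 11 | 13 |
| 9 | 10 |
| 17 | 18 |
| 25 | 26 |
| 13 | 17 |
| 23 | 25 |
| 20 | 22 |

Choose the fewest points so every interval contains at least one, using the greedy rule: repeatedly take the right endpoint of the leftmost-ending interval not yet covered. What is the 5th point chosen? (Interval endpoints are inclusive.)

25

Process intervals by earliest right end; each time one isn't hit yet, stab at its right endpoint.
Sorted: [9,10] [11,13] [13,17] [17,18] [20,22] [23,25] [25,26]
{[9,10]} hit by 10; {[11,13],[13,17]} hit by 13; {[17,18]} hit by 18; {[20,22]} hit by 22; {[23,25],[25,26]} hit by 25.
Points: 10, 13, 18, 22, 25 (5 total).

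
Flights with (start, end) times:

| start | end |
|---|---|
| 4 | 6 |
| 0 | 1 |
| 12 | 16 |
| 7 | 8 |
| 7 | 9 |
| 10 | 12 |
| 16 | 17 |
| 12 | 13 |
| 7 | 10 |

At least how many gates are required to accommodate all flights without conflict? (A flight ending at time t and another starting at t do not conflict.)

3

Count concurrent intervals with a sweep; the peak is the room count.
starts: [0, 4, 7, 7, 7, 10, 12, 12, 16]
ends:   [1, 6, 8, 9, 10, 12, 13, 16, 17]
s0→1 e1→0 s4→1 e6→0 s7→1 s7→2 s7→3  — peak 3.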